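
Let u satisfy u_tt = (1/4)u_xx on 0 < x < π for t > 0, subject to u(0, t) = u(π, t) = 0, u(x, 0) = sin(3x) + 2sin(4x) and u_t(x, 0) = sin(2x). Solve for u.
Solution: Using separation of variables u = X(x)T(t):
Eigenfunctions: sin(nx), n = 1, 2, 3, ...
General solution: u(x, t) = Σ [A_n cos(n t/2) + B_n sin(n t/2)] sin(nx)
From u(x,0) = sin(3x) + 2sin(4x): A_3=1, A_4=2. From u_t(x,0) = sin(2x), using u_t(x,0) = Σ ω_n B_n sin(nx) with ω_n = n/2: B_2 = 1/1 = 1.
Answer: u(x, t) = sin(t)sin(2x) + sin(3x)cos(3t/2) + 2sin(4x)cos(2t)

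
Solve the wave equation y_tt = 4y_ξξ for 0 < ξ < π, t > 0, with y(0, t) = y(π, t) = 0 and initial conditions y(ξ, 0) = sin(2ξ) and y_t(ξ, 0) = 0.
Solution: Using separation of variables y = X(ξ)T(t):
Eigenfunctions: sin(nξ), n = 1, 2, 3, ...
General solution: y(ξ, t) = Σ [A_n cos(2n t) + B_n sin(2n t)] sin(nξ)
From y(ξ,0) = sin(2ξ): A_2=1. From y_t(ξ,0) = 0: all B_n = 0.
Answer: y(ξ, t) = sin(2ξ)cos(4t)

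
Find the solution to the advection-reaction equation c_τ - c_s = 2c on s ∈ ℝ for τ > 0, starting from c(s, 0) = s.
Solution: Substitute c = exp(2τ)u.
Then c_τ = exp(2τ)(u_τ + 2u), c_s = exp(2τ)u_s; substituting and dividing by exp(2τ), the lower-order terms cancel: u_τ - u_s = 0 (standard advection equation).
Data for u: u(s,0) = c(s,0) = s.
By characteristics (ds/dτ = -1), u(s,τ) = f(s + τ) with f = u(·, 0).
So u(s,τ) = s + τ, and c(s,τ) = exp(2τ)u(s,τ).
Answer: c(s, τ) = sexp(2τ) + τexp(2τ)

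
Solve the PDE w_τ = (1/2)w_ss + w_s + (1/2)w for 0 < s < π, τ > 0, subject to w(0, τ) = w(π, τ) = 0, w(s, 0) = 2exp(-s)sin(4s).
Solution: Substitute w = exp(-s)u, i.e. u = exp(s)w.
By the product rule, w_s = exp(-s)(u_s - u), w_ss = exp(-s)(u_ss - 2u_s + u), w_τ = exp(-s)u_τ.
Substituting into the PDE and dividing by exp(-s): u_τ = (1/2)(u_ss - 2u_s + u) + (u_s - u) + (1/2)u.
The lower-order terms cancel, leaving the standard heat equation u_τ = (1/2)u_ss.
Initial data for u: u(s,0) = exp(s)w(s,0) = 2sin(4s). The boundary conditions carry over: u(0,τ) = u(π,τ) = 0.
Solve for u:
  Using separation of variables u = X(s)T(τ):
  Eigenfunctions: sin(ns), n = 1, 2, 3, ...
  General solution: u(s, τ) = Σ c_n sin(ns) exp(-n² τ/2)
  Matching u(s,0) = 2sin(4s) term by term: c_4=2.
Hence u(s,τ) = 2exp(-8τ)sin(4s).
Transform back: w(s,τ) = exp(-s)u(s,τ).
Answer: w(s, τ) = 2exp(-s)exp(-8τ)sin(4s)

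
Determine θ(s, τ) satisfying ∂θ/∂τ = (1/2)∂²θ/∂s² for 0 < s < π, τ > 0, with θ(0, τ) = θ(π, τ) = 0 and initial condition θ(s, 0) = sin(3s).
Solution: Using separation of variables θ = X(s)G(τ):
Eigenfunctions: sin(ns), n = 1, 2, 3, ...
General solution: θ(s, τ) = Σ c_n sin(ns) exp(-n² τ/2)
Matching θ(s,0) = sin(3s) term by term: c_3=1.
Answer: θ(s, τ) = exp(-9τ/2)sin(3s)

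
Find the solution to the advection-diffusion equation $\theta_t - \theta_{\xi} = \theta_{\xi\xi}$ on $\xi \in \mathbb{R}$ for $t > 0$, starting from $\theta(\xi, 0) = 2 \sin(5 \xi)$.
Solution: Change to a moving frame: let $\eta = \xi + t$, $\sigma = t$ and write $\theta(\xi,t) = u(\eta,\sigma)$.
By the chain rule $\theta_t = u_{\sigma} + u_{\eta}$, $\theta_{\xi} = u_{\eta}$, $\theta_{\xi\xi} = u_{\eta\eta}$.
Then $\theta_t - \theta_{\xi} = u_{\sigma}$: the advection term cancels and the PDE becomes the heat equation $u_{\sigma} = u_{\eta\eta}$ on $\eta \in \mathbb{R}$.
Initial data: $u(\eta,0) = \theta(\eta,0) = 2 \sin(5 \eta)$.
On $\eta \in \mathbb{R}$ each mode satisfies $(\sin(n\eta))'' = -n^2 \sin(n\eta)$, so $e^{-n^2\sigma} \sin(n\eta)$ solves the heat equation; by superposition $u(\eta,\sigma) = \sum c_n e^{-n^2\sigma} \sin(n\eta)$.
Reading off the coefficients: $c_5=2$, so $u(\eta,\sigma) = 2 e^{-25 \sigma} \sin(5 \eta)$.
Substituting back $\eta = \xi + t$, $\sigma = t$: $\theta(\xi,t) = u(\xi + t, t)$.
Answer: $\theta(\xi, t) = 2 e^{-25 t} \sin(5 \xi + 5 t)$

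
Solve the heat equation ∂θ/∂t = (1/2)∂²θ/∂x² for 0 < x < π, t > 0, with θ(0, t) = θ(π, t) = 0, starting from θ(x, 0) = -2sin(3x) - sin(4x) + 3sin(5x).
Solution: Separating variables: θ = Σ c_n exp(-n²t/2) sin(nx). From θ(x,0) = -2sin(3x) - sin(4x) + 3sin(5x): c_3=-2, c_4=-1, c_5=3.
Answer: θ(x, t) = -exp(-8t)sin(4x) - 2exp(-9t/2)sin(3x) + 3exp(-25t/2)sin(5x)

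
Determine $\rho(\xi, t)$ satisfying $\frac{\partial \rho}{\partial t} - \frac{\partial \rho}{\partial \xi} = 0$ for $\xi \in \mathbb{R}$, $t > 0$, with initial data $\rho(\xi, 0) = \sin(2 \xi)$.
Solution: By method of characteristics (waves move left with speed 1):
Along characteristics $\xi + t =$ const, $\rho$ is constant, so $\rho(\xi,t) = f(\xi + t)$ with $f = \rho( \cdot , 0)$.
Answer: $\rho(\xi, t) = \sin(2 \xi + 2 t)$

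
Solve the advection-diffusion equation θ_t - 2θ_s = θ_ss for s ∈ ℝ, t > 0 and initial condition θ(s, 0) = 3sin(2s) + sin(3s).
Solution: Moving frame: η = s + 2t, σ = t, θ = u(η,σ), so θ_t = u_σ + 2u_η and θ_ss = u_ηη.
Hence θ_t - 2θ_s = u_σ and the PDE becomes the heat equation u_σ = u_ηη on η ∈ ℝ.
Initial data: u(η,0) = θ(η,0) = 3sin(2η) + sin(3η). Each mode sin(nη) decays as exp(-n²σ) on ℝ, so u(η,σ) = Σ c_n exp(-n²σ) sin(nη) with c_2=3, c_3=1: u(η,σ) = 3exp(-4σ)sin(2η) + exp(-9σ)sin(3η).
Substituting back: θ(s,t) = u(s + 2t, t).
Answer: θ(s, t) = 3exp(-4t)sin(2s + 4t) + exp(-9t)sin(3s + 6t)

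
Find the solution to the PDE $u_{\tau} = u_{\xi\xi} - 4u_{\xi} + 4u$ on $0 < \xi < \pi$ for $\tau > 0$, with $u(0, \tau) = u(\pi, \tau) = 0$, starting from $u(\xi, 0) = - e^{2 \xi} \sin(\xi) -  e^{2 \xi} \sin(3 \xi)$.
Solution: Substitute $u = e^{2\xi}w$.
Then $u_{\xi} = e^{2\xi}(w_{\xi} + 2w)$, $u_{\xi\xi} = e^{2\xi}(w_{\xi\xi} + 4w_{\xi} + 4w)$, $u_{\tau} = e^{2\xi}w_{\tau}$; substituting and dividing by $e^{2\xi}$, the lower-order terms cancel: $w_{\tau} = w_{\xi\xi}$ (standard heat equation).
Data for $w$: $w(\xi,0) = e^{-2\xi}u(\xi,0) = - \sin(\xi) - \sin(3 \xi)$. The boundary conditions carry over: $w(0,\tau) = w(\pi,\tau) = 0$.
Separating variables: $w = \sum c_n e^{-n^2\tau} \sin(n\xi)$. From $w(\xi,0) = - \sin(\xi) - \sin(3 \xi)$: $c_1=-1, c_3=-1$.
So $w(\xi,\tau) = - e^{-\tau} \sin(\xi) - e^{-9 \tau} \sin(3 \xi)$, and $u(\xi,\tau) = e^{2\xi}w(\xi,\tau)$.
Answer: $u(\xi, \tau) = - e^{-\tau} e^{2 \xi} \sin(\xi) -  e^{-9 \tau} e^{2 \xi} \sin(3 \xi)$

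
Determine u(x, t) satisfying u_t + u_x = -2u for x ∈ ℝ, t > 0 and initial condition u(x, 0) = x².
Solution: Substitute u = exp(-2t)w, i.e. w = exp(2t)u.
By the product rule, u_t = exp(-2t)(w_t - 2w), u_x = exp(-2t)w_x.
Substituting into the PDE and dividing by exp(-2t): w_t - 2w + w_x = -2w.
The lower-order terms cancel, leaving the standard advection equation w_t + w_x = 0.
Initial data for w: w(x,0) = u(x,0) = x².
Solve for w:
  By method of characteristics (waves move right with speed 1):
  Along characteristics x - t = const, w is constant, so w(x,t) = f(x - t) with f = w(·, 0).
Hence w(x,t) = t² - 2tx + x².
Transform back: u(x,t) = exp(-2t)w(x,t).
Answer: u(x, t) = t²exp(-2t) - 2txexp(-2t) + x²exp(-2t)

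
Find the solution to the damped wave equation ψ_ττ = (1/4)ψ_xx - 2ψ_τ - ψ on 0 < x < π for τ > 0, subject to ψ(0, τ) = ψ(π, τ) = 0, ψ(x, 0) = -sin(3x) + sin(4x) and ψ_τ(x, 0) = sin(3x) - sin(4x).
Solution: Substitute ψ = exp(-τ)u.
Then ψ_τ = exp(-τ)(u_τ - u), ψ_ττ = exp(-τ)(u_ττ - 2u_τ + u), ψ_xx = exp(-τ)u_xx; substituting and dividing by exp(-τ), the lower-order terms cancel: u_ττ = (1/4)u_xx (standard wave equation).
Data for u: u(x,0) = ψ(x,0) = -sin(3x) + sin(4x); u_τ(x,0) = ψ_τ(x,0) + ψ(x,0) = 0. The boundary conditions carry over: u(0,τ) = u(π,τ) = 0.
Separating variables: u = Σ [A_n cos(ω_n τ) + B_n sin(ω_n τ)] sin(nx), ω_n = n/2. From ICs: A_3=-1, A_4=1.
So u(x,τ) = -sin(3x)cos(3τ/2) + sin(4x)cos(2τ), and ψ(x,τ) = exp(-τ)u(x,τ).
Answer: ψ(x, τ) = -exp(-τ)sin(3x)cos(3τ/2) + exp(-τ)sin(4x)cos(2τ)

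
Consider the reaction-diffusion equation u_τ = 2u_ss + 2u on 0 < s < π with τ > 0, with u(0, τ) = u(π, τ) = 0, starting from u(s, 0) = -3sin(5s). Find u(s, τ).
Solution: Substitute u = exp(2τ)w.
Then u_τ = exp(2τ)(w_τ + 2w), u_ss = exp(2τ)w_ss; substituting and dividing by exp(2τ), the lower-order terms cancel: w_τ = 2w_ss (standard heat equation).
Data for w: w(s,0) = u(s,0) = -3sin(5s). The boundary conditions carry over: w(0,τ) = w(π,τ) = 0.
Separating variables: w = Σ c_n exp(-2n²τ) sin(ns). From w(s,0) = -3sin(5s): c_5=-3.
So w(s,τ) = -3exp(-50τ)sin(5s), and u(s,τ) = exp(2τ)w(s,τ).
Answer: u(s, τ) = -3exp(-48τ)sin(5s)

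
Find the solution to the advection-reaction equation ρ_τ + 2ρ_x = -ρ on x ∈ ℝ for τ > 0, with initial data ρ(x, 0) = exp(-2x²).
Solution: Substitute ρ = exp(-τ)u.
Then ρ_τ = exp(-τ)(u_τ - u), ρ_x = exp(-τ)u_x; substituting and dividing by exp(-τ), the lower-order terms cancel: u_τ + 2u_x = 0 (standard advection equation).
Data for u: u(x,0) = ρ(x,0) = exp(-2x²).
By characteristics (dx/dτ = 2), u(x,τ) = f(x - 2τ) with f = u(·, 0).
So u(x,τ) = exp(-2(x - 2τ)²), and ρ(x,τ) = exp(-τ)u(x,τ).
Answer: ρ(x, τ) = exp(-τ)exp(-2(x - 2τ)²)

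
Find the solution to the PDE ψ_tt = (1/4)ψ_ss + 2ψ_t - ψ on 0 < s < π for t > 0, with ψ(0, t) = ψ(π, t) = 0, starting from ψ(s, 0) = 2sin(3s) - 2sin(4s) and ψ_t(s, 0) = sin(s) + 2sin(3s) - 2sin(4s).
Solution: Substitute ψ = exp(t)u, i.e. u = exp(-t)ψ.
By the product rule, ψ_t = exp(t)(u_t + u), ψ_tt = exp(t)(u_tt + 2u_t + u), ψ_ss = exp(t)u_ss.
Substituting into the PDE and dividing by exp(t): u_tt + 2u_t + u = (1/4)u_ss + 2(u_t + u) - u.
The lower-order terms cancel, leaving the standard wave equation u_tt = (1/4)u_ss.
Initial data for u: u(s,0) = ψ(s,0) = 2sin(3s) - 2sin(4s); u_t(s,0) = ψ_t(s,0) - ψ(s,0) = sin(s). The boundary conditions carry over: u(0,t) = u(π,t) = 0.
Solve for u:
  Using separation of variables u = X(s)T(t):
  Eigenfunctions: sin(ns), n = 1, 2, 3, ...
  General solution: u(s, t) = Σ [A_n cos(n t/2) + B_n sin(n t/2)] sin(ns)
  From u(s,0) = 2sin(3s) - 2sin(4s): A_3=2, A_4=-2. From u_t(s,0) = sin(s), using u_t(s,0) = Σ ω_n B_n sin(ns) with ω_n = n/2: B_1 = 1/(1/2) = 2.
Hence u(s,t) = 2sin(s)sin(t/2) + 2sin(3s)cos(3t/2) - 2sin(4s)cos(2t).
Transform back: ψ(s,t) = exp(t)u(s,t).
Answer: ψ(s, t) = 2exp(t)sin(s)sin(t/2) + 2exp(t)sin(3s)cos(3t/2) - 2exp(t)sin(4s)cos(2t)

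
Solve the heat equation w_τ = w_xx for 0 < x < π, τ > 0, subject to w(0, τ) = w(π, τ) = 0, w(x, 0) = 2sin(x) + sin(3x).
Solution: Using separation of variables w = X(x)T(τ):
Eigenfunctions: sin(nx), n = 1, 2, 3, ...
General solution: w(x, τ) = Σ c_n sin(nx) exp(-n² τ)
Matching w(x,0) = 2sin(x) + sin(3x) term by term: c_1=2, c_3=1.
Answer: w(x, τ) = 2exp(-τ)sin(x) + exp(-9τ)sin(3x)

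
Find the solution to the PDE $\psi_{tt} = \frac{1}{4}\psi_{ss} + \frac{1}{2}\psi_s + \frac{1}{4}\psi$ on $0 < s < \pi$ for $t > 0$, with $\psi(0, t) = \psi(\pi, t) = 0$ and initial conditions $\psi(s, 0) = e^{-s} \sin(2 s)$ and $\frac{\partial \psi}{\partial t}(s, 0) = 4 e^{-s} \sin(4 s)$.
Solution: Substitute $\psi = e^{-s}u$, i.e. $u = e^{s}\psi$.
By the product rule, $\psi_s = e^{-s}(u_s - u)$, $\psi_{ss} = e^{-s}(u_{ss} - 2u_s + u)$, $\psi_{tt} = e^{-s}u_{tt}$.
Substituting into the PDE and dividing by $e^{-s}$: $u_{tt} = \frac{1}{4}(u_{ss} - 2u_s + u) + \frac{1}{2}(u_s - u) + \frac{1}{4}u$.
The lower-order terms cancel, leaving the standard wave equation $u_{tt} = \frac{1}{4}u_{ss}$.
Initial data for $u$: $u(s,0) = e^{s}\psi(s,0) = \sin(2 s)$; $u_t(s,0) = e^{s}\psi_t(s,0) = 4 \sin(4 s)$. The boundary conditions carry over: $u(0,t) = u(\pi,t) = 0$.
Solve for $u$:
  Using separation of variables $u = X(s)T(t)$:
  Eigenfunctions: $\sin(ns)$, $n = 1, 2, 3, \ldots$
  General solution: $u(s, t) = \sum [A_n \cos(n t/2) + B_n \sin(n t/2)] \sin(ns)$
  From $u(s,0) = \sin(2 s)$: $A_2=1$. From $u_t(s,0) = 4 \sin(4 s)$, using $u_t(s,0) = \sum \omega_n B_n \sin(ns)$ with $\omega_n = n/2$: $B_4 = 4/2 = 2$.
Hence $u(s,t) = \sin(2 s) \cos(t) + 2 \sin(4 s) \sin(2 t)$.
Transform back: $\psi(s,t) = e^{-s}u(s,t)$.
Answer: $\psi(s, t) = e^{-s} \sin(2 s) \cos(t) + 2 e^{-s} \sin(4 s) \sin(2 t)$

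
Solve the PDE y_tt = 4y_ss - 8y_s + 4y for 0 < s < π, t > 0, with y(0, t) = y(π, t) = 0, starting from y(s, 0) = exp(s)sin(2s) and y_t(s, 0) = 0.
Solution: Substitute y = exp(s)u, i.e. u = exp(-s)y.
By the product rule, y_s = exp(s)(u_s + u), y_ss = exp(s)(u_ss + 2u_s + u), y_tt = exp(s)u_tt.
Substituting into the PDE and dividing by exp(s): u_tt = 4(u_ss + 2u_s + u) - 8(u_s + u) + 4u.
The lower-order terms cancel, leaving the standard wave equation u_tt = 4u_ss.
Initial data for u: u(s,0) = exp(-s)y(s,0) = sin(2s); u_t(s,0) = exp(-s)y_t(s,0) = 0. The boundary conditions carry over: u(0,t) = u(π,t) = 0.
Solve for u:
  Using separation of variables u = X(s)T(t):
  Eigenfunctions: sin(ns), n = 1, 2, 3, ...
  General solution: u(s, t) = Σ [A_n cos(2n t) + B_n sin(2n t)] sin(ns)
  From u(s,0) = sin(2s): A_2=1. From u_t(s,0) = 0: all B_n = 0.
Hence u(s,t) = sin(2s)cos(4t).
Transform back: y(s,t) = exp(s)u(s,t).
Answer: y(s, t) = exp(s)sin(2s)cos(4t)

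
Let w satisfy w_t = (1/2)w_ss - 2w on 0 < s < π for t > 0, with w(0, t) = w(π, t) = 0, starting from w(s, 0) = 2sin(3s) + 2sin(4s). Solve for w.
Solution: Substitute w = exp(-2t)u, i.e. u = exp(2t)w.
By the product rule, w_t = exp(-2t)(u_t - 2u), w_ss = exp(-2t)u_ss.
Substituting into the PDE and dividing by exp(-2t): u_t - 2u = (1/2)u_ss - 2u.
The lower-order terms cancel, leaving the standard heat equation u_t = (1/2)u_ss.
Initial data for u: u(s,0) = w(s,0) = 2sin(3s) + 2sin(4s). The boundary conditions carry over: u(0,t) = u(π,t) = 0.
Solve for u:
  Using separation of variables u = X(s)T(t):
  Eigenfunctions: sin(ns), n = 1, 2, 3, ...
  General solution: u(s, t) = Σ c_n sin(ns) exp(-n² t/2)
  Matching u(s,0) = 2sin(3s) + 2sin(4s) term by term: c_3=2, c_4=2.
Hence u(s,t) = 2exp(-8t)sin(4s) + 2exp(-9t/2)sin(3s).
Transform back: w(s,t) = exp(-2t)u(s,t).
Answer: w(s, t) = 2exp(-10t)sin(4s) + 2exp(-13t/2)sin(3s)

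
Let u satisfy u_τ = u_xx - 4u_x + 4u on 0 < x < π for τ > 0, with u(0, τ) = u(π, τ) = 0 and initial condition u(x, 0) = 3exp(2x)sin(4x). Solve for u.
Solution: Substitute u = exp(2x)w.
Then u_x = exp(2x)(w_x + 2w), u_xx = exp(2x)(w_xx + 4w_x + 4w), u_τ = exp(2x)w_τ; substituting and dividing by exp(2x), the lower-order terms cancel: w_τ = w_xx (standard heat equation).
Data for w: w(x,0) = exp(-2x)u(x,0) = 3sin(4x). The boundary conditions carry over: w(0,τ) = w(π,τ) = 0.
Separating variables: w = Σ c_n exp(-n²τ) sin(nx). From w(x,0) = 3sin(4x): c_4=3.
So w(x,τ) = 3exp(-16τ)sin(4x), and u(x,τ) = exp(2x)w(x,τ).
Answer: u(x, τ) = 3exp(2x)exp(-16τ)sin(4x)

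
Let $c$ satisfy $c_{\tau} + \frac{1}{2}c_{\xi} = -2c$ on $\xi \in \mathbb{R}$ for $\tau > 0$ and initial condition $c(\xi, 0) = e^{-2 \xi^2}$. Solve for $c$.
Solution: Substitute $c = e^{-2\tau}u$.
Then $c_{\tau} = e^{-2\tau}(u_{\tau} - 2u)$, $c_{\xi} = e^{-2\tau}u_{\xi}$; substituting and dividing by $e^{-2\tau}$, the lower-order terms cancel: $u_{\tau} + \frac{1}{2}u_{\xi} = 0$ (standard advection equation).
Data for $u$: $u(\xi,0) = c(\xi,0) = e^{-2 \xi^2}$.
By characteristics ($d\xi/d\tau = 1/2$), $u(\xi,\tau) = f(\xi - \frac{1}{2}\tau)$ with $f = u( \cdot , 0)$.
So $u(\xi,\tau) = e^{-2 (\xi - \tau/2)^2}$, and $c(\xi,\tau) = e^{-2\tau}u(\xi,\tau)$.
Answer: $c(\xi, \tau) = e^{-2 \tau} e^{-2 (-\tau/2 + \xi)^2}$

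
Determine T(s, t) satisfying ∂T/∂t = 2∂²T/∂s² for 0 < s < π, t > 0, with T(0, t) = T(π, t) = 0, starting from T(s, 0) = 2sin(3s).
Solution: Separating variables: T = Σ c_n exp(-2n²t) sin(ns). From T(s,0) = 2sin(3s): c_3=2.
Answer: T(s, t) = 2exp(-18t)sin(3s)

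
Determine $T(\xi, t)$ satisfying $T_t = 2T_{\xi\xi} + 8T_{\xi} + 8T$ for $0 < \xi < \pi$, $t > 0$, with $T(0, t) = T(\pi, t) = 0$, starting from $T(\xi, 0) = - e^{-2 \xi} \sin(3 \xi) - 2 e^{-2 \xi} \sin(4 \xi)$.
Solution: Substitute $T = e^{-2\xi}u$.
Then $T_{\xi} = e^{-2\xi}(u_{\xi} - 2u)$, $T_{\xi\xi} = e^{-2\xi}(u_{\xi\xi} - 4u_{\xi} + 4u)$, $T_t = e^{-2\xi}u_t$; substituting and dividing by $e^{-2\xi}$, the lower-order terms cancel: $u_t = 2u_{\xi\xi}$ (standard heat equation).
Data for $u$: $u(\xi,0) = e^{2\xi}T(\xi,0) = - \sin(3 \xi) - 2 \sin(4 \xi)$. The boundary conditions carry over: $u(0,t) = u(\pi,t) = 0$.
Separating variables: $u = \sum c_n e^{-2n^2t} \sin(n\xi)$. From $u(\xi,0) = - \sin(3 \xi) - 2 \sin(4 \xi)$: $c_3=-1, c_4=-2$.
So $u(\xi,t) = - e^{-18 t} \sin(3 \xi) - 2 e^{-32 t} \sin(4 \xi)$, and $T(\xi,t) = e^{-2\xi}u(\xi,t)$.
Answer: $T(\xi, t) = - e^{-2 \xi} e^{-18 t} \sin(3 \xi) - 2 e^{-2 \xi} e^{-32 t} \sin(4 \xi)$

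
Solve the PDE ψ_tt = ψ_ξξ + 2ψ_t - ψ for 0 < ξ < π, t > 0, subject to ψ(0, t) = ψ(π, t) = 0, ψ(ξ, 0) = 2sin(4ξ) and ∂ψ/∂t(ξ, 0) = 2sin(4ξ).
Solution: Substitute ψ = exp(t)u, i.e. u = exp(-t)ψ.
By the product rule, ψ_t = exp(t)(u_t + u), ψ_tt = exp(t)(u_tt + 2u_t + u), ψ_ξξ = exp(t)u_ξξ.
Substituting into the PDE and dividing by exp(t): u_tt + 2u_t + u = u_ξξ + 2(u_t + u) - u.
The lower-order terms cancel, leaving the standard wave equation u_tt = u_ξξ.
Initial data for u: u(ξ,0) = ψ(ξ,0) = 2sin(4ξ); u_t(ξ,0) = ψ_t(ξ,0) - ψ(ξ,0) = 0. The boundary conditions carry over: u(0,t) = u(π,t) = 0.
Solve for u:
  Using separation of variables u = X(ξ)T(t):
  Eigenfunctions: sin(nξ), n = 1, 2, 3, ...
  General solution: u(ξ, t) = Σ [A_n cos(n t) + B_n sin(n t)] sin(nξ)
  From u(ξ,0) = 2sin(4ξ): A_4=2. From u_t(ξ,0) = 0: all B_n = 0.
Hence u(ξ,t) = 2sin(4ξ)cos(4t).
Transform back: ψ(ξ,t) = exp(t)u(ξ,t).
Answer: ψ(ξ, t) = 2exp(t)sin(4ξ)cos(4t)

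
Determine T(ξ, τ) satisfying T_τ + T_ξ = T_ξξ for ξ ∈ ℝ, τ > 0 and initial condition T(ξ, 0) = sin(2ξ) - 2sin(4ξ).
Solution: Moving frame: η = ξ - τ, σ = τ, T = u(η,σ), so T_τ = u_σ - u_η and T_ξξ = u_ηη.
Hence T_τ + T_ξ = u_σ and the PDE becomes the heat equation u_σ = u_ηη on η ∈ ℝ.
Initial data: u(η,0) = T(η,0) = sin(2η) - 2sin(4η). Each mode sin(nη) decays as exp(-n²σ) on ℝ, so u(η,σ) = Σ c_n exp(-n²σ) sin(nη) with c_2=1, c_4=-2: u(η,σ) = exp(-4σ)sin(2η) - 2exp(-16σ)sin(4η).
Substituting back: T(ξ,τ) = u(ξ - τ, τ).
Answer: T(ξ, τ) = exp(-4τ)sin(2ξ - 2τ) - 2exp(-16τ)sin(4ξ - 4τ)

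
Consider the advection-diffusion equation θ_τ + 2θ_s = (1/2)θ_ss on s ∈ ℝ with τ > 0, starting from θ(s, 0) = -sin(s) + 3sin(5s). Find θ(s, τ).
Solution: Change to a moving frame: let η = s - 2τ, σ = τ and write θ(s,τ) = u(η,σ).
By the chain rule θ_τ = u_σ - 2u_η, θ_s = u_η, θ_ss = u_ηη.
Then θ_τ + 2θ_s = u_σ: the advection term cancels and the PDE becomes the heat equation u_σ = (1/2)u_ηη on η ∈ ℝ.
Initial data: u(η,0) = θ(η,0) = -sin(η) + 3sin(5η).
On η ∈ ℝ each mode satisfies (sin(nη))″ = -n² sin(nη), so exp(-n²σ/2) sin(nη) solves the heat equation; by superposition u(η,σ) = Σ c_n exp(-n²σ/2) sin(nη).
Reading off the coefficients: c_1=-1, c_5=3, so u(η,σ) = -exp(-σ/2)sin(η) + 3exp(-25σ/2)sin(5η).
Substituting back η = s - 2τ, σ = τ: θ(s,τ) = u(s - 2τ, τ).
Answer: θ(s, τ) = -exp(-τ/2)sin(s - 2τ) + 3exp(-25τ/2)sin(5s - 10τ)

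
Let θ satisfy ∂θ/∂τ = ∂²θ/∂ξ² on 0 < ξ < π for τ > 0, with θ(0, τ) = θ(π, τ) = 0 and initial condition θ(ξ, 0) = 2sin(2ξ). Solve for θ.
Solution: Separating variables: θ = Σ c_n exp(-n²τ) sin(nξ). From θ(ξ,0) = 2sin(2ξ): c_2=2.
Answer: θ(ξ, τ) = 2exp(-4τ)sin(2ξ)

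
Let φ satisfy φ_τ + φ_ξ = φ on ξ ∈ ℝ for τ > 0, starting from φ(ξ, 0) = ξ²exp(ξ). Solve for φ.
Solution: Substitute φ = exp(ξ)u.
Then φ_ξ = exp(ξ)(u_ξ + u), φ_τ = exp(ξ)u_τ; substituting and dividing by exp(ξ), the lower-order terms cancel: u_τ + u_ξ = 0 (standard advection equation).
Data for u: u(ξ,0) = exp(-ξ)φ(ξ,0) = ξ².
By characteristics (dξ/dτ = 1), u(ξ,τ) = f(ξ - τ) with f = u(·, 0).
So u(ξ,τ) = ξ² - 2ξτ + τ², and φ(ξ,τ) = exp(ξ)u(ξ,τ).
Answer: φ(ξ, τ) = ξ²exp(ξ) - 2ξτexp(ξ) + τ²exp(ξ)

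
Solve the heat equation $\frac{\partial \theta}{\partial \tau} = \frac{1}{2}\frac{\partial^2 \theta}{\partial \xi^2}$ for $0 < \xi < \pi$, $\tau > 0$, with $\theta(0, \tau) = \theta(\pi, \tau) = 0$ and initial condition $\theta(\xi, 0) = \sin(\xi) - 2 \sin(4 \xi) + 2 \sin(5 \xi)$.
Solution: Separating variables: $\theta = \sum c_n e^{-n^2\tau/2} \sin(n\xi)$. From $\theta(\xi,0) = \sin(\xi) - 2 \sin(4 \xi) + 2 \sin(5 \xi)$: $c_1=1, c_4=-2, c_5=2$.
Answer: $\theta(\xi, \tau) = -2 e^{-8 \tau} \sin(4 \xi) + e^{-\tau/2} \sin(\xi) + 2 e^{-25 \tau/2} \sin(5 \xi)$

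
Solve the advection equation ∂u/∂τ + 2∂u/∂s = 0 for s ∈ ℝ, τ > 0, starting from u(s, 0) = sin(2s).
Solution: By method of characteristics (waves move right with speed 2):
Along characteristics s - 2τ = const, u is constant, so u(s,τ) = f(s - 2τ) with f = u(·, 0).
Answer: u(s, τ) = sin(2s - 4τ)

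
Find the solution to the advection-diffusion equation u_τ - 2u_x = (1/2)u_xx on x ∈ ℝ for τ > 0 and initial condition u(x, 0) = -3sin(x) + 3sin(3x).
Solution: Change to a moving frame: let η = x + 2τ, σ = τ and write u(x,τ) = w(η,σ).
By the chain rule u_τ = w_σ + 2w_η, u_x = w_η, u_xx = w_ηη.
Then u_τ - 2u_x = w_σ: the advection term cancels and the PDE becomes the heat equation w_σ = (1/2)w_ηη on η ∈ ℝ.
Initial data: w(η,0) = u(η,0) = -3sin(η) + 3sin(3η).
On η ∈ ℝ each mode satisfies (sin(nη))″ = -n² sin(nη), so exp(-n²σ/2) sin(nη) solves the heat equation; by superposition w(η,σ) = Σ c_n exp(-n²σ/2) sin(nη).
Reading off the coefficients: c_1=-3, c_3=3, so w(η,σ) = -3exp(-σ/2)sin(η) + 3exp(-9σ/2)sin(3η).
Substituting back η = x + 2τ, σ = τ: u(x,τ) = w(x + 2τ, τ).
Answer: u(x, τ) = -3exp(-τ/2)sin(x + 2τ) + 3exp(-9τ/2)sin(3x + 6τ)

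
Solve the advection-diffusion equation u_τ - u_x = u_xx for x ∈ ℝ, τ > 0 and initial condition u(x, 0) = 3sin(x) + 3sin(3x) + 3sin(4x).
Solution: Change to a moving frame: let η = x + τ, σ = τ and write u(x,τ) = w(η,σ).
By the chain rule u_τ = w_σ + w_η, u_x = w_η, u_xx = w_ηη.
Then u_τ - u_x = w_σ: the advection term cancels and the PDE becomes the heat equation w_σ = w_ηη on η ∈ ℝ.
Initial data: w(η,0) = u(η,0) = 3sin(η) + 3sin(3η) + 3sin(4η).
On η ∈ ℝ each mode satisfies (sin(nη))″ = -n² sin(nη), so exp(-n²σ) sin(nη) solves the heat equation; by superposition w(η,σ) = Σ c_n exp(-n²σ) sin(nη).
Reading off the coefficients: c_1=3, c_3=3, c_4=3, so w(η,σ) = 3exp(-σ)sin(η) + 3exp(-9σ)sin(3η) + 3exp(-16σ)sin(4η).
Substituting back η = x + τ, σ = τ: u(x,τ) = w(x + τ, τ).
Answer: u(x, τ) = 3exp(-τ)sin(x + τ) + 3exp(-9τ)sin(3x + 3τ) + 3exp(-16τ)sin(4x + 4τ)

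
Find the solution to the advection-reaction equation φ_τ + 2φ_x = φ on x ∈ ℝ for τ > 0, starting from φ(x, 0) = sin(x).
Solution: Substitute φ = exp(τ)u, i.e. u = exp(-τ)φ.
By the product rule, φ_τ = exp(τ)(u_τ + u), φ_x = exp(τ)u_x.
Substituting into the PDE and dividing by exp(τ): u_τ + u + 2u_x = u.
The lower-order terms cancel, leaving the standard advection equation u_τ + 2u_x = 0.
Initial data for u: u(x,0) = φ(x,0) = sin(x).
Solve for u:
  By method of characteristics (waves move right with speed 2):
  Along characteristics x - 2τ = const, u is constant, so u(x,τ) = f(x - 2τ) with f = u(·, 0).
Hence u(x,τ) = sin(x - 2τ).
Transform back: φ(x,τ) = exp(τ)u(x,τ).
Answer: φ(x, τ) = exp(τ)sin(x - 2τ)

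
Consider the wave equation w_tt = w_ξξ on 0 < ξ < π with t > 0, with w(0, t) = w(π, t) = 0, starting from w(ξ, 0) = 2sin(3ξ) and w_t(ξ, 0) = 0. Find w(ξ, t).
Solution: Using separation of variables w = X(ξ)T(t):
Eigenfunctions: sin(nξ), n = 1, 2, 3, ...
General solution: w(ξ, t) = Σ [A_n cos(n t) + B_n sin(n t)] sin(nξ)
From w(ξ,0) = 2sin(3ξ): A_3=2. From w_t(ξ,0) = 0: all B_n = 0.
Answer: w(ξ, t) = 2sin(3ξ)cos(3t)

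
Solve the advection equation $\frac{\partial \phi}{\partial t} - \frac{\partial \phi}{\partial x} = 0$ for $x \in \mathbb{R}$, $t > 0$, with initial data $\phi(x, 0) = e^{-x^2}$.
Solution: By characteristics ($dx/dt = -1$), $\phi(x,t) = f(x + t)$ with $f = \phi( \cdot , 0)$.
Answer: $\phi(x, t) = e^{-(t + x)^2}$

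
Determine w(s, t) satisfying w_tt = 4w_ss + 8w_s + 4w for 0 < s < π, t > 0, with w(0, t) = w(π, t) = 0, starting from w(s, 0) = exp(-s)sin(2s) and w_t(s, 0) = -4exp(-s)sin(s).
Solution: Substitute w = exp(-s)u.
Then w_s = exp(-s)(u_s - u), w_ss = exp(-s)(u_ss - 2u_s + u), w_tt = exp(-s)u_tt; substituting and dividing by exp(-s), the lower-order terms cancel: u_tt = 4u_ss (standard wave equation).
Data for u: u(s,0) = exp(s)w(s,0) = sin(2s); u_t(s,0) = exp(s)w_t(s,0) = -4sin(s). The boundary conditions carry over: u(0,t) = u(π,t) = 0.
Separating variables: u = Σ [A_n cos(ω_n t) + B_n sin(ω_n t)] sin(ns), ω_n = 2n. From ICs (B_n = velocity coefficient / ω_n): A_2=1, B_1=-2.
So u(s,t) = -2sin(s)sin(2t) + sin(2s)cos(4t), and w(s,t) = exp(-s)u(s,t).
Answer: w(s, t) = -2exp(-s)sin(s)sin(2t) + exp(-s)sin(2s)cos(4t)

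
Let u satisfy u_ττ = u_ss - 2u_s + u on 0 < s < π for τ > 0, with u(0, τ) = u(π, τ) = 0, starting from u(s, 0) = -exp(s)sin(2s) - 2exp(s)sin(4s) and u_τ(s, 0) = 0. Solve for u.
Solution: Substitute u = exp(s)w, i.e. w = exp(-s)u.
By the product rule, u_s = exp(s)(w_s + w), u_ss = exp(s)(w_ss + 2w_s + w), u_ττ = exp(s)w_ττ.
Substituting into the PDE and dividing by exp(s): w_ττ = (w_ss + 2w_s + w) - 2(w_s + w) + w.
The lower-order terms cancel, leaving the standard wave equation w_ττ = w_ss.
Initial data for w: w(s,0) = exp(-s)u(s,0) = -sin(2s) - 2sin(4s); w_τ(s,0) = exp(-s)u_τ(s,0) = 0. The boundary conditions carry over: w(0,τ) = w(π,τ) = 0.
Solve for w:
  Using separation of variables w = X(s)T(τ):
  Eigenfunctions: sin(ns), n = 1, 2, 3, ...
  General solution: w(s, τ) = Σ [A_n cos(n τ) + B_n sin(n τ)] sin(ns)
  From w(s,0) = -sin(2s) - 2sin(4s): A_2=-1, A_4=-2. From w_τ(s,0) = 0: all B_n = 0.
Hence w(s,τ) = -sin(2s)cos(2τ) - 2sin(4s)cos(4τ).
Transform back: u(s,τ) = exp(s)w(s,τ).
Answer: u(s, τ) = -exp(s)sin(2s)cos(2τ) - 2exp(s)sin(4s)cos(4τ)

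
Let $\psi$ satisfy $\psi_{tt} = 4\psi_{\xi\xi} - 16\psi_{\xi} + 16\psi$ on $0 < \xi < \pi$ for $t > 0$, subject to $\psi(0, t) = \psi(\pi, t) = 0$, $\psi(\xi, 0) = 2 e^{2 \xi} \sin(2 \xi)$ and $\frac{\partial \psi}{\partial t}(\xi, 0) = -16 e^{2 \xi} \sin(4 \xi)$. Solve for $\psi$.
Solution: Substitute $\psi = e^{2\xi}u$, i.e. $u = e^{-2\xi}\psi$.
By the product rule, $\psi_{\xi} = e^{2\xi}(u_{\xi} + 2u)$, $\psi_{\xi\xi} = e^{2\xi}(u_{\xi\xi} + 4u_{\xi} + 4u)$, $\psi_{tt} = e^{2\xi}u_{tt}$.
Substituting into the PDE and dividing by $e^{2\xi}$: $u_{tt} = 4(u_{\xi\xi} + 4u_{\xi} + 4u) - 16(u_{\xi} + 2u) + 16u$.
The lower-order terms cancel, leaving the standard wave equation $u_{tt} = 4u_{\xi\xi}$.
Initial data for $u$: $u(\xi,0) = e^{-2\xi}\psi(\xi,0) = 2 \sin(2 \xi)$; $u_t(\xi,0) = e^{-2\xi}\psi_t(\xi,0) = -16 \sin(4 \xi)$. The boundary conditions carry over: $u(0,t) = u(\pi,t) = 0$.
Solve for $u$:
  Using separation of variables $u = X(\xi)T(t)$:
  Eigenfunctions: $\sin(n\xi)$, $n = 1, 2, 3, \ldots$
  General solution: $u(\xi, t) = \sum [A_n \cos(2n t) + B_n \sin(2n t)] \sin(n\xi)$
  From $u(\xi,0) = 2 \sin(2 \xi)$: $A_2=2$. From $u_t(\xi,0) = -16 \sin(4 \xi)$, using $u_t(\xi,0) = \sum \omega_n B_n \sin(n\xi)$ with $\omega_n = 2n$: $B_4 = (-16)/8 = -2$.
Hence $u(\xi,t) = -2 \sin(8 t) \sin(4 \xi) + 2 \sin(2 \xi) \cos(4 t)$.
Transform back: $\psi(\xi,t) = e^{2\xi}u(\xi,t)$.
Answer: $\psi(\xi, t) = 2 e^{2 \xi} \sin(2 \xi) \cos(4 t) - 2 e^{2 \xi} \sin(4 \xi) \sin(8 t)$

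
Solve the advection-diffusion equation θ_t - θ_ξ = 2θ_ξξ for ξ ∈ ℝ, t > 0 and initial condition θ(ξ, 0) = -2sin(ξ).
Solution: Change to a moving frame: let η = ξ + t, σ = t and write θ(ξ,t) = u(η,σ).
By the chain rule θ_t = u_σ + u_η, θ_ξ = u_η, θ_ξξ = u_ηη.
Then θ_t - θ_ξ = u_σ: the advection term cancels and the PDE becomes the heat equation u_σ = 2u_ηη on η ∈ ℝ.
Initial data: u(η,0) = θ(η,0) = -2sin(η).
On η ∈ ℝ each mode satisfies (sin(nη))″ = -n² sin(nη), so exp(-2n²σ) sin(nη) solves the heat equation; by superposition u(η,σ) = Σ c_n exp(-2n²σ) sin(nη).
Reading off the coefficients: c_1=-2, so u(η,σ) = -2exp(-2σ)sin(η).
Substituting back η = ξ + t, σ = t: θ(ξ,t) = u(ξ + t, t).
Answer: θ(ξ, t) = -2exp(-2t)sin(t + ξ)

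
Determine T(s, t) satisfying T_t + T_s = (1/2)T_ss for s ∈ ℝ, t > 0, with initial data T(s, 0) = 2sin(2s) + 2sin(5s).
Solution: Moving frame: η = s - t, σ = t, T = u(η,σ), so T_t = u_σ - u_η and T_ss = u_ηη.
Hence T_t + T_s = u_σ and the PDE becomes the heat equation u_σ = (1/2)u_ηη on η ∈ ℝ.
Initial data: u(η,0) = T(η,0) = 2sin(2η) + 2sin(5η). Each mode sin(nη) decays as exp(-n²σ/2) on ℝ, so u(η,σ) = Σ c_n exp(-n²σ/2) sin(nη) with c_2=2, c_5=2: u(η,σ) = 2exp(-2σ)sin(2η) + 2exp(-25σ/2)sin(5η).
Substituting back: T(s,t) = u(s - t, t).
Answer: T(s, t) = 2exp(-2t)sin(2s - 2t) + 2exp(-25t/2)sin(5s - 5t)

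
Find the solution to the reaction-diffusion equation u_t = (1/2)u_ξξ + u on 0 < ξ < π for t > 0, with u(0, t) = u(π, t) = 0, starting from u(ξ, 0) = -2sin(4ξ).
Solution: Substitute u = exp(t)w, i.e. w = exp(-t)u.
By the product rule, u_t = exp(t)(w_t + w), u_ξξ = exp(t)w_ξξ.
Substituting into the PDE and dividing by exp(t): w_t + w = (1/2)w_ξξ + w.
The lower-order terms cancel, leaving the standard heat equation w_t = (1/2)w_ξξ.
Initial data for w: w(ξ,0) = u(ξ,0) = -2sin(4ξ). The boundary conditions carry over: w(0,t) = w(π,t) = 0.
Solve for w:
  Using separation of variables w = X(ξ)T(t):
  Eigenfunctions: sin(nξ), n = 1, 2, 3, ...
  General solution: w(ξ, t) = Σ c_n sin(nξ) exp(-n² t/2)
  Matching w(ξ,0) = -2sin(4ξ) term by term: c_4=-2.
Hence w(ξ,t) = -2exp(-8t)sin(4ξ).
Transform back: u(ξ,t) = exp(t)w(ξ,t).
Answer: u(ξ, t) = -2exp(-7t)sin(4ξ)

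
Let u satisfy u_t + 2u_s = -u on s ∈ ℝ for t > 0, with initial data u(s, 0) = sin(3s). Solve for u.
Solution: Substitute u = exp(-t)w, i.e. w = exp(t)u.
By the product rule, u_t = exp(-t)(w_t - w), u_s = exp(-t)w_s.
Substituting into the PDE and dividing by exp(-t): w_t - w + 2w_s = -w.
The lower-order terms cancel, leaving the standard advection equation w_t + 2w_s = 0.
Initial data for w: w(s,0) = u(s,0) = sin(3s).
Solve for w:
  By method of characteristics (waves move right with speed 2):
  Along characteristics s - 2t = const, w is constant, so w(s,t) = f(s - 2t) with f = w(·, 0).
Hence w(s,t) = sin(3s - 6t).
Transform back: u(s,t) = exp(-t)w(s,t).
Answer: u(s, t) = exp(-t)sin(3s - 6t)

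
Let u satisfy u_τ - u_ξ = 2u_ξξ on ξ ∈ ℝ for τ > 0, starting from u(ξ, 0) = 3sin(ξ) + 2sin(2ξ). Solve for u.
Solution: Change to a moving frame: let η = ξ + τ, σ = τ and write u(ξ,τ) = w(η,σ).
By the chain rule u_τ = w_σ + w_η, u_ξ = w_η, u_ξξ = w_ηη.
Then u_τ - u_ξ = w_σ: the advection term cancels and the PDE becomes the heat equation w_σ = 2w_ηη on η ∈ ℝ.
Initial data: w(η,0) = u(η,0) = 3sin(η) + 2sin(2η).
On η ∈ ℝ each mode satisfies (sin(nη))″ = -n² sin(nη), so exp(-2n²σ) sin(nη) solves the heat equation; by superposition w(η,σ) = Σ c_n exp(-2n²σ) sin(nη).
Reading off the coefficients: c_1=3, c_2=2, so w(η,σ) = 3exp(-2σ)sin(η) + 2exp(-8σ)sin(2η).
Substituting back η = ξ + τ, σ = τ: u(ξ,τ) = w(ξ + τ, τ).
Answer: u(ξ, τ) = 3exp(-2τ)sin(ξ + τ) + 2exp(-8τ)sin(2ξ + 2τ)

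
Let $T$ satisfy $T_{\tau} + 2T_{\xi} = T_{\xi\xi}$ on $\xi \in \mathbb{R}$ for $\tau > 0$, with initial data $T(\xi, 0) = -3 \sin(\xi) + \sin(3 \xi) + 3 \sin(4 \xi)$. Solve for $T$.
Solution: Moving frame: $\eta = \xi - 2\tau$, $\sigma = \tau$, $T = u(\eta,\sigma)$, so $T_{\tau} = u_{\sigma} - 2u_{\eta}$ and $T_{\xi\xi} = u_{\eta\eta}$.
Hence $T_{\tau} + 2T_{\xi} = u_{\sigma}$ and the PDE becomes the heat equation $u_{\sigma} = u_{\eta\eta}$ on $\eta \in \mathbb{R}$.
Initial data: $u(\eta,0) = T(\eta,0) = -3 \sin(\eta) + \sin(3 \eta) + 3 \sin(4 \eta)$. Each mode $\sin(n\eta)$ decays as $e^{-n^2\sigma}$ on $\mathbb{R}$, so $u(\eta,\sigma) = \sum c_n e^{-n^2\sigma} \sin(n\eta)$ with $c_1=-3, c_3=1, c_4=3$: $u(\eta,\sigma) = -3 e^{-\sigma} \sin(\eta) + e^{-9 \sigma} \sin(3 \eta) + 3 e^{-16 \sigma} \sin(4 \eta)$.
Substituting back: $T(\xi,\tau) = u(\xi - 2\tau, \tau)$.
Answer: $T(\xi, \tau) = 3 e^{-\tau} \sin(2 \tau - \xi) -  e^{-9 \tau} \sin(6 \tau - 3 \xi) - 3 e^{-16 \tau} \sin(8 \tau - 4 \xi)$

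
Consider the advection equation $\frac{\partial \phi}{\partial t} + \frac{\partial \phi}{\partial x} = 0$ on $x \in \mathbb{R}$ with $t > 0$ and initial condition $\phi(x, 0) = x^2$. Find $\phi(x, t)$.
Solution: By method of characteristics (waves move right with speed 1):
Along characteristics $x - t =$ const, $\phi$ is constant, so $\phi(x,t) = f(x - t)$ with $f = \phi( \cdot , 0)$.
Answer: $\phi(x, t) = t^2 - 2 t x + x^2$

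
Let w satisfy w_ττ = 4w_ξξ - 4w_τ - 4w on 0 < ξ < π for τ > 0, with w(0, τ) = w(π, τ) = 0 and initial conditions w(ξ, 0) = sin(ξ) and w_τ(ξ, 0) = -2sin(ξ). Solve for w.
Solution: Substitute w = exp(-2τ)u.
Then w_τ = exp(-2τ)(u_τ - 2u), w_ττ = exp(-2τ)(u_ττ - 4u_τ + 4u), w_ξξ = exp(-2τ)u_ξξ; substituting and dividing by exp(-2τ), the lower-order terms cancel: u_ττ = 4u_ξξ (standard wave equation).
Data for u: u(ξ,0) = w(ξ,0) = sin(ξ); u_τ(ξ,0) = w_τ(ξ,0) + 2w(ξ,0) = 0. The boundary conditions carry over: u(0,τ) = u(π,τ) = 0.
Separating variables: u = Σ [A_n cos(ω_n τ) + B_n sin(ω_n τ)] sin(nξ), ω_n = 2n. From ICs: A_1=1.
So u(ξ,τ) = sin(ξ)cos(2τ), and w(ξ,τ) = exp(-2τ)u(ξ,τ).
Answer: w(ξ, τ) = exp(-2τ)sin(ξ)cos(2τ)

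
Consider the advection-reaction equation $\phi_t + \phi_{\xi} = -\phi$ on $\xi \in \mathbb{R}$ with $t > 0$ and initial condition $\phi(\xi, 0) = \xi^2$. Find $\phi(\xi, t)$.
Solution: Substitute $\phi = e^{-t}u$.
Then $\phi_t = e^{-t}(u_t - u)$, $\phi_{\xi} = e^{-t}u_{\xi}$; substituting and dividing by $e^{-t}$, the lower-order terms cancel: $u_t + u_{\xi} = 0$ (standard advection equation).
Data for $u$: $u(\xi,0) = \phi(\xi,0) = \xi^2$.
By characteristics ($d\xi/dt = 1$), $u(\xi,t) = f(\xi - t)$ with $f = u( \cdot , 0)$.
So $u(\xi,t) = t^2 - 2 t \xi + \xi^2$, and $\phi(\xi,t) = e^{-t}u(\xi,t)$.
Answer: $\phi(\xi, t) = \xi^2 e^{-t} - 2 \xi t e^{-t} + t^2 e^{-t}$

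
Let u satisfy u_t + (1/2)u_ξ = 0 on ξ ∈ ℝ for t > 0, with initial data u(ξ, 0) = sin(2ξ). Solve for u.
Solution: By characteristics (dξ/dt = 1/2), u(ξ,t) = f(ξ - (1/2)t) with f = u(·, 0).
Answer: u(ξ, t) = -sin(t - 2ξ)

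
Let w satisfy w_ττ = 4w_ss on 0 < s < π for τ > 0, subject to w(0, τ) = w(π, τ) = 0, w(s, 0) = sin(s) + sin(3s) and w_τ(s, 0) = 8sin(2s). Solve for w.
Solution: Separating variables: w = Σ [A_n cos(ω_n τ) + B_n sin(ω_n τ)] sin(ns), ω_n = 2n. From ICs (B_n = velocity coefficient / ω_n): A_1=1, A_3=1, B_2=2.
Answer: w(s, τ) = sin(s)cos(2τ) + 2sin(2s)sin(4τ) + sin(3s)cos(6τ)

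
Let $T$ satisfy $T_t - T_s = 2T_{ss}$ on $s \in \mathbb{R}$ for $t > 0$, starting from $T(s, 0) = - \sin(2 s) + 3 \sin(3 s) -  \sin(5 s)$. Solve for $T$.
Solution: Moving frame: $\eta = s + t$, $\sigma = t$, $T = u(\eta,\sigma)$, so $T_t = u_{\sigma} + u_{\eta}$ and $T_{ss} = u_{\eta\eta}$.
Hence $T_t - T_s = u_{\sigma}$ and the PDE becomes the heat equation $u_{\sigma} = 2u_{\eta\eta}$ on $\eta \in \mathbb{R}$.
Initial data: $u(\eta,0) = T(\eta,0) = - \sin(2 \eta) + 3 \sin(3 \eta) - \sin(5 \eta)$. Each mode $\sin(n\eta)$ decays as $e^{-2n^2\sigma}$ on $\mathbb{R}$, so $u(\eta,\sigma) = \sum c_n e^{-2n^2\sigma} \sin(n\eta)$ with $c_2=-1, c_3=3, c_5=-1$: $u(\eta,\sigma) = - e^{-8 \sigma} \sin(2 \eta) + 3 e^{-18 \sigma} \sin(3 \eta) - e^{-50 \sigma} \sin(5 \eta)$.
Substituting back: $T(s,t) = u(s + t, t)$.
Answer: $T(s, t) = - e^{-8 t} \sin(2 s + 2 t) + 3 e^{-18 t} \sin(3 s + 3 t) -  e^{-50 t} \sin(5 s + 5 t)$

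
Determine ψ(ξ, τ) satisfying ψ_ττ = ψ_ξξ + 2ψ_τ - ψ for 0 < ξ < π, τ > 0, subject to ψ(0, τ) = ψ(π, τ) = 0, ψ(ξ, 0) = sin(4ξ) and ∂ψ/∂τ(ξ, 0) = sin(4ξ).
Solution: Substitute ψ = exp(τ)u, i.e. u = exp(-τ)ψ.
By the product rule, ψ_τ = exp(τ)(u_τ + u), ψ_ττ = exp(τ)(u_ττ + 2u_τ + u), ψ_ξξ = exp(τ)u_ξξ.
Substituting into the PDE and dividing by exp(τ): u_ττ + 2u_τ + u = u_ξξ + 2(u_τ + u) - u.
The lower-order terms cancel, leaving the standard wave equation u_ττ = u_ξξ.
Initial data for u: u(ξ,0) = ψ(ξ,0) = sin(4ξ); u_τ(ξ,0) = ψ_τ(ξ,0) - ψ(ξ,0) = 0. The boundary conditions carry over: u(0,τ) = u(π,τ) = 0.
Solve for u:
  Using separation of variables u = X(ξ)T(τ):
  Eigenfunctions: sin(nξ), n = 1, 2, 3, ...
  General solution: u(ξ, τ) = Σ [A_n cos(n τ) + B_n sin(n τ)] sin(nξ)
  From u(ξ,0) = sin(4ξ): A_4=1. From u_τ(ξ,0) = 0: all B_n = 0.
Hence u(ξ,τ) = sin(4ξ)cos(4τ).
Transform back: ψ(ξ,τ) = exp(τ)u(ξ,τ).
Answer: ψ(ξ, τ) = exp(τ)sin(4ξ)cos(4τ)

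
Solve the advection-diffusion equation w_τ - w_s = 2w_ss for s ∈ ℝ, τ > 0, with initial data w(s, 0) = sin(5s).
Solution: Moving frame: η = s + τ, σ = τ, w = u(η,σ), so w_τ = u_σ + u_η and w_ss = u_ηη.
Hence w_τ - w_s = u_σ and the PDE becomes the heat equation u_σ = 2u_ηη on η ∈ ℝ.
Initial data: u(η,0) = w(η,0) = sin(5η). Each mode sin(nη) decays as exp(-2n²σ) on ℝ, so u(η,σ) = Σ c_n exp(-2n²σ) sin(nη) with c_5=1: u(η,σ) = exp(-50σ)sin(5η).
Substituting back: w(s,τ) = u(s + τ, τ).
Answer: w(s, τ) = exp(-50τ)sin(5s + 5τ)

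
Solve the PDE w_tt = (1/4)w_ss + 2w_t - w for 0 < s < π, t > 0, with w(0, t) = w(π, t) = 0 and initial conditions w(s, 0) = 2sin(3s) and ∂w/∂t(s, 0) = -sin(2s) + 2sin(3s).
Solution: Substitute w = exp(t)u, i.e. u = exp(-t)w.
By the product rule, w_t = exp(t)(u_t + u), w_tt = exp(t)(u_tt + 2u_t + u), w_ss = exp(t)u_ss.
Substituting into the PDE and dividing by exp(t): u_tt + 2u_t + u = (1/4)u_ss + 2(u_t + u) - u.
The lower-order terms cancel, leaving the standard wave equation u_tt = (1/4)u_ss.
Initial data for u: u(s,0) = w(s,0) = 2sin(3s); u_t(s,0) = w_t(s,0) - w(s,0) = -sin(2s). The boundary conditions carry over: u(0,t) = u(π,t) = 0.
Solve for u:
  Using separation of variables u = X(s)T(t):
  Eigenfunctions: sin(ns), n = 1, 2, 3, ...
  General solution: u(s, t) = Σ [A_n cos(n t/2) + B_n sin(n t/2)] sin(ns)
  From u(s,0) = 2sin(3s): A_3=2. From u_t(s,0) = -sin(2s), using u_t(s,0) = Σ ω_n B_n sin(ns) with ω_n = n/2: B_2 = (-1)/1 = -1.
Hence u(s,t) = -sin(2s)sin(t) + 2sin(3s)cos(3t/2).
Transform back: w(s,t) = exp(t)u(s,t).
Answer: w(s, t) = -exp(t)sin(2s)sin(t) + 2exp(t)sin(3s)cos(3t/2)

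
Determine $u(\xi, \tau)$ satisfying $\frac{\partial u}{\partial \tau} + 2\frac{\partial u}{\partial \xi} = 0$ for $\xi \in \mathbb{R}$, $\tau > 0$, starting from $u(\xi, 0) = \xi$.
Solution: By characteristics ($d\xi/d\tau = 2$), $u(\xi,\tau) = f(\xi - 2\tau)$ with $f = u( \cdot , 0)$.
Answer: $u(\xi, \tau) = -2 \tau + \xi$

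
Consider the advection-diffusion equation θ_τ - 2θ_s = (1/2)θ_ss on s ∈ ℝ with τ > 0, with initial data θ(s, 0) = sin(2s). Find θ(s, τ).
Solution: Change to a moving frame: let η = s + 2τ, σ = τ and write θ(s,τ) = u(η,σ).
By the chain rule θ_τ = u_σ + 2u_η, θ_s = u_η, θ_ss = u_ηη.
Then θ_τ - 2θ_s = u_σ: the advection term cancels and the PDE becomes the heat equation u_σ = (1/2)u_ηη on η ∈ ℝ.
Initial data: u(η,0) = θ(η,0) = sin(2η).
On η ∈ ℝ each mode satisfies (sin(nη))″ = -n² sin(nη), so exp(-n²σ/2) sin(nη) solves the heat equation; by superposition u(η,σ) = Σ c_n exp(-n²σ/2) sin(nη).
Reading off the coefficients: c_2=1, so u(η,σ) = exp(-2σ)sin(2η).
Substituting back η = s + 2τ, σ = τ: θ(s,τ) = u(s + 2τ, τ).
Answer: θ(s, τ) = exp(-2τ)sin(2s + 4τ)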